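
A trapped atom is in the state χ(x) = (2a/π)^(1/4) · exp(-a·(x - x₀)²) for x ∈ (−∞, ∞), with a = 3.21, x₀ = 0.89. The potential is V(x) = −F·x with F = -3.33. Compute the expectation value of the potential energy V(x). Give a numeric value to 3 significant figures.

⟨V⟩ = ∫ V(x)·|χ|² dx.
Gaussian moments (u = x − x₀): ∫u^(2j)·e^(−2au²) du = (2j−1)!!/(4a)^j · √(π/(2a)), odd powers integrate to 0; here √(π/(2a)) = 0.69953.
⟨V⟩ = 2.9637.

2.96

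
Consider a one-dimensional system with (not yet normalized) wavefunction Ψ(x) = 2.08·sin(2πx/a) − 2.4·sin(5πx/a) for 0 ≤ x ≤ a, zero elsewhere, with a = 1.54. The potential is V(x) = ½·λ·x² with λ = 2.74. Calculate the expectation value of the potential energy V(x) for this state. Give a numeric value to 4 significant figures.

1.121

⟨V⟩ = ∫ V(x)·|Ψ|² dx / ∫|Ψ|² dx.
On 0 ≤ x ≤ a (j ≠ l): ∫sin²(jπx/a) dx = a/2, ∫sin(jπx/a)·sin(lπx/a) dx = 0; diagonal moments ∫x·sin²(jπx/a) dx = a²/4, ∫x²·sin²(jπx/a) dx = a³·(1/6 − 1/(4j²π²)); cross terms ∫x·sin(jπx/a)·sin(lπx/a) dx = 0 for j + l even and −4jla²/(π²(j² − l²)²) for j + l odd, ∫x²·sin(jπx/a)·sin(lπx/a) dx = (−1)^(j+l)·4jla³/(π²(j² − l²)²); higher powers the same way via product-to-sum and parts.
State is unnormalized: ∫|Ψ|² dx = 7.7665, and ∫Ψ*·V(x)·Ψ dx = 8.7042, so ⟨V⟩ = 8.7042 / 7.7665.
⟨V⟩ = 1.1207.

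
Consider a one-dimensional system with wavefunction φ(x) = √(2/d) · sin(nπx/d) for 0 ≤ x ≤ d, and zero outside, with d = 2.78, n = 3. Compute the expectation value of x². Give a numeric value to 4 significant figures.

2.533

⟨x²⟩ = ∫ x²·|φ|² dx (integrals over the domain).
With sin²θ = (1 − cos2θ)/2 on 0 ≤ x ≤ d: ∫sin²(nπx/d) dx = d/2, ∫x·sin²(nπx/d) dx = d²/4, ∫x²·sin²(nπx/d) dx = d³·(1/6 − 1/(4n²π²)); higher powers xᵏ the same way, integrating xᵏ·cos(2nπx/d) by parts.
⟨x²⟩ = 2.5326.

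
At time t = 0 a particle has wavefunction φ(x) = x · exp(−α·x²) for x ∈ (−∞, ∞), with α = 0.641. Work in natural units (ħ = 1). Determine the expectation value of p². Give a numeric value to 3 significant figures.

p² φ = −ħ² d²φ/dx²; ⟨p²⟩ = −ħ² ∫ φ*·φ'' dx / ∫|φ|² dx.
Expand each integrand as polynomial × e^(−2αx²) and use ∫x^(2j)·e^(−2αx²) dx = (2j−1)!!/(4α)^j · √(π/(2α)), odd powers → 0; here √(π/(2α)) = 1.5654. Differentiate with the product rule, d/dx e^(−αx²) = −2αx·e^(−αx²).
State is unnormalized: ∫|φ|² dx = 0.61054, and ∫φ*·(−ħ² φ'') dx = 1.1741, so ⟨p²⟩ = 1.1741 / 0.61054.
⟨p²⟩ = 1.9230.

1.92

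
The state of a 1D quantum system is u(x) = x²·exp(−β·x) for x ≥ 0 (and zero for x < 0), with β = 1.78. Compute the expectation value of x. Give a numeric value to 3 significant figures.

1.40

⟨x⟩ = ∫ x·|u|² dx / ∫|u|² dx (integrals over the domain).
Every integrand reduces to terms xʲ·e^(−2βx) on [0, ∞); use ∫₀^∞ xʲ·e^(−2βx) dx = j!/(2β)^(j+1).
State is unnormalized: ∫|u|² dx = 0.041972, and ∫u*·x·u dx = 0.058950, so ⟨x⟩ = 0.058950 / 0.041972.
⟨x⟩ = 1.4045.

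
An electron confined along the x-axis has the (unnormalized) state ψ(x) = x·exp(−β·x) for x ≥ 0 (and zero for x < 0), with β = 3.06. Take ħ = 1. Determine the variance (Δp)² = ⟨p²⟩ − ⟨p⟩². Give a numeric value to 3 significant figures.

9.36

Compute ⟨p⟩ and ⟨p²⟩ separately; (Δp)² = ⟨p²⟩ − ⟨p⟩².
Differentiate x·exp(−β·x) with the product rule; every integrand then reduces to terms xʲ·e^(−2βx) on [0, ∞), with ∫₀^∞ xʲ·e^(−2βx) dx = j!/(2β)^(j+1).
Normalization: ∫|ψ|² dx = 0.0087252.
⟨p⟩ = 0.0000 and ⟨p²⟩ = 9.3636.
(Δp)² = 9.3636 − (0.0000)² = 9.3636.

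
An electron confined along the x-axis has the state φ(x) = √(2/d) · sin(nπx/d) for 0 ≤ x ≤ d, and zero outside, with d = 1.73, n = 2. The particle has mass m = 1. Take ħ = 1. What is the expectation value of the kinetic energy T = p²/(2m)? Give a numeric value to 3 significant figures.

T = −(ħ²/2m) d²/dx², so ⟨T⟩ = −(ħ²/2m) ∫ φ*·φ'' dx; with m = 1.
d/dx sin(nπx/d) = (nπ/d)·cos(nπx/d) and d²/dx² sin(nπx/d) = −(nπ/d)²·sin(nπx/d); on 0 ≤ x ≤ d, ∫sin²(nπx/d) dx = d/2 and ∫sin(nπx/d)·cos(nπx/d) dx = 0.
⟨T⟩ = 6.5953.

6.60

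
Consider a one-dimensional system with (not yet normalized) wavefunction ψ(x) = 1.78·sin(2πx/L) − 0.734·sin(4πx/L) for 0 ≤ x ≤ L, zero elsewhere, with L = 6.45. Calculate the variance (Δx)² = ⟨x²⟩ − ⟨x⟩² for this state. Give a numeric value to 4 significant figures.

Compute ⟨x⟩ and ⟨x²⟩ separately, then (Δx)² = ⟨x²⟩ − ⟨x⟩².
On 0 ≤ x ≤ L (j ≠ l): ∫sin²(jπx/L) dx = L/2, ∫sin(jπx/L)·sin(lπx/L) dx = 0; diagonal moments ∫x·sin²(jπx/L) dx = L²/4, ∫x²·sin²(jπx/L) dx = L³·(1/6 − 1/(4j²π²)); cross terms ∫x·sin(jπx/L)·sin(lπx/L) dx = 0 for j + l even and −4jlL²/(π²(j² − l²)²) for j + l odd, ∫x²·sin(jπx/L)·sin(lπx/L) dx = (−1)^(j+l)·4jlL³/(π²(j² − l²)²); higher powers the same way via product-to-sum and parts.
Normalization: ∫|ψ|² dx = 11.956.
⟨x⟩ = 3.2250 and ⟨x²⟩ = 12.078.
(Δx)² = 12.078 − (3.2250)² = 1.6769.

1.677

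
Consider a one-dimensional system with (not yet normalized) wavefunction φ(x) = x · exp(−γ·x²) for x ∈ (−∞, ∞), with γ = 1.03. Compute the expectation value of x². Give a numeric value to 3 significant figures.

⟨x²⟩ = ∫ x²·|φ|² dx / ∫|φ|² dx (integrals over the domain).
Expand each integrand as polynomial × e^(−2γx²) and use ∫x^(2j)·e^(−2γx²) dx = (2j−1)!!/(4γ)^j · √(π/(2γ)), odd powers → 0; here √(π/(2γ)) = 1.2349.
State is unnormalized: ∫|φ|² dx = 0.29974, and ∫φ*·x²·φ dx = 0.21826, so ⟨x²⟩ = 0.21826 / 0.29974.
⟨x²⟩ = 0.72816.

0.728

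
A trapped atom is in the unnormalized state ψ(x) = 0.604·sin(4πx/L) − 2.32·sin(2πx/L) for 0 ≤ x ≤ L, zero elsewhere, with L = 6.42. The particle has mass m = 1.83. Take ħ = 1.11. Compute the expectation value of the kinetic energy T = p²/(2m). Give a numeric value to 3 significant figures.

0.384

T = −(ħ²/2m) d²/dx², so ⟨T⟩ = −(ħ²/2m) ∫ ψ*·ψ'' dx / ∫|ψ|² dx; with m = 1.83.
d²/dx² sin(jπx/L) = −(jπ/L)²·sin(jπx/L); on 0 ≤ x ≤ L, ∫sin²(jπx/L) dx = L/2 and ∫sin(jπx/L)·sin(lπx/L) dx = 0 for j ≠ l, so only diagonal terms survive in ∫|ψ|² and ∫ψ·ψ″; ∫ψ·ψ′ dx = [ψ²/2] between the walls = 0.
State is unnormalized: ∫|ψ|² dx = 18.449, and ∫ψ*·(−ħ²/2m · ψ'') dx = 7.0814, so ⟨T⟩ = 7.0814 / 18.449.
⟨T⟩ = 0.38385.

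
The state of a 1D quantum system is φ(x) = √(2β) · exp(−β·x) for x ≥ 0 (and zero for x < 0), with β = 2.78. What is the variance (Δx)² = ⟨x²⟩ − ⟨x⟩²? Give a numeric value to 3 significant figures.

Compute ⟨x⟩ and ⟨x²⟩ separately, then (Δx)² = ⟨x²⟩ − ⟨x⟩².
Every integrand reduces to terms xʲ·e^(−2βx) on [0, ∞); use ∫₀^∞ xʲ·e^(−2βx) dx = j!/(2β)^(j+1).
⟨x⟩ = 0.17986 and ⟨x²⟩ = 0.064696.
(Δx)² = 0.064696 − (0.17986)² = 0.032348.

0.0323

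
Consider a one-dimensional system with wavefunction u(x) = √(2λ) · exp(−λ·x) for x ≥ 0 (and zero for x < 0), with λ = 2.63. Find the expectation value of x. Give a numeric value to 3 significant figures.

⟨x⟩ = ∫ x·|u|² dx (integrals over the domain).
Every integrand reduces to terms xʲ·e^(−2λx) on [0, ∞); use ∫₀^∞ xʲ·e^(−2λx) dx = j!/(2λ)^(j+1).
⟨x⟩ = 0.19011.

0.190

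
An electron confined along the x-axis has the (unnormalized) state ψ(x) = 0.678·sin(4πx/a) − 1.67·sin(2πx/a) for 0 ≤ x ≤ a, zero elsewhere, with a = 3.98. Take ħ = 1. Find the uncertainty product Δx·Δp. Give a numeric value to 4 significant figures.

1.511

Δx = √(⟨x²⟩−⟨x⟩²), Δp = √(⟨p²⟩−⟨p⟩²).
On 0 ≤ x ≤ a (j ≠ l): ∫sin²(jπx/a) dx = a/2, ∫sin(jπx/a)·sin(lπx/a) dx = 0; diagonal moments ∫x·sin²(jπx/a) dx = a²/4, ∫x²·sin²(jπx/a) dx = a³·(1/6 − 1/(4j²π²)); cross terms ∫x·sin(jπx/a)·sin(lπx/a) dx = 0 for j + l even and −4jla²/(π²(j² − l²)²) for j + l odd, ∫x²·sin(jπx/a)·sin(lπx/a) dx = (−1)^(j+l)·4jla³/(π²(j² − l²)²); higher powers the same way via product-to-sum and parts. d²/dx² sin(jπx/a) = −(jπ/a)²·sin(jπx/a); on 0 ≤ x ≤ a, ∫sin²(jπx/a) dx = a/2 and ∫sin(jπx/a)·sin(lπx/a) dx = 0 for j ≠ l, so only diagonal terms survive in ∫|ψ|² and ∫ψ·ψ″; ∫ψ·ψ′ dx = [ψ²/2] between the walls = 0.
Normalization: ∫|ψ|² dx = 6.4647.
⟨x⟩ = 1.9900, ⟨x²⟩ = 4.6036 ⇒ Δx = 0.80216.
⟨p⟩ = 0.0000, ⟨p²⟩ = 3.5502 ⇒ Δp = 1.8842.
Δx·Δp = 1.5114.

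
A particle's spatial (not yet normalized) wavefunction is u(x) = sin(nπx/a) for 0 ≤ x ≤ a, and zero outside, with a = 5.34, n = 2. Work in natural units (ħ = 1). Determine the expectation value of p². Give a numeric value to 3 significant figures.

p² u = −ħ² d²u/dx²; ⟨p²⟩ = −ħ² ∫ u*·u'' dx / ∫|u|² dx.
d/dx sin(nπx/a) = (nπ/a)·cos(nπx/a) and d²/dx² sin(nπx/a) = −(nπ/a)²·sin(nπx/a); on 0 ≤ x ≤ a, ∫sin²(nπx/a) dx = a/2 and ∫sin(nπx/a)·cos(nπx/a) dx = 0.
State is unnormalized: ∫|u|² dx = 2.6700, and ∫u*·(−ħ² u'') dx = 3.6965, so ⟨p²⟩ = 3.6965 / 2.6700.
⟨p²⟩ = 1.3844.

1.38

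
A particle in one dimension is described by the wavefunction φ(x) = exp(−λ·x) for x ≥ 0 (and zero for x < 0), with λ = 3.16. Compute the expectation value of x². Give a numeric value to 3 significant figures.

0.0501

⟨x²⟩ = ∫ x²·|φ|² dx / ∫|φ|² dx (integrals over the domain).
Every integrand reduces to terms xʲ·e^(−2λx) on [0, ∞); use ∫₀^∞ xʲ·e^(−2λx) dx = j!/(2λ)^(j+1).
State is unnormalized: ∫|φ|² dx = 0.15823, and ∫φ*·x²·φ dx = 0.0079228, so ⟨x²⟩ = 0.0079228 / 0.15823.
⟨x²⟩ = 0.050072.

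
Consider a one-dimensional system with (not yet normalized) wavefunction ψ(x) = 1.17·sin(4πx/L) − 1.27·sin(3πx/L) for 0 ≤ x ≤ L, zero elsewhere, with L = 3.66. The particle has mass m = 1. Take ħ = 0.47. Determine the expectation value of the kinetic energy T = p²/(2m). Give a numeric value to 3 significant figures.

0.994

T = −(ħ²/2m) d²/dx², so ⟨T⟩ = −(ħ²/2m) ∫ ψ*·ψ'' dx / ∫|ψ|² dx; with m = 1.
d²/dx² sin(jπx/L) = −(jπ/L)²·sin(jπx/L); on 0 ≤ x ≤ L, ∫sin²(jπx/L) dx = L/2 and ∫sin(jπx/L)·sin(lπx/L) dx = 0 for j ≠ l, so only diagonal terms survive in ∫|ψ|² and ∫ψ·ψ″; ∫ψ·ψ′ dx = [ψ²/2] between the walls = 0.
State is unnormalized: ∫|ψ|² dx = 5.4567, and ∫ψ*·(−ħ²/2m · ψ'') dx = 5.4235, so ⟨T⟩ = 5.4235 / 5.4567.
⟨T⟩ = 0.99391.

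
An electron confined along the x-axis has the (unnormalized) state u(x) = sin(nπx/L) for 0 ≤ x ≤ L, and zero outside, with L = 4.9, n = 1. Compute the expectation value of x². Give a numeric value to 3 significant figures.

⟨x²⟩ = ∫ x²·|u|² dx / ∫|u|² dx (integrals over the domain).
With sin²θ = (1 − cos2θ)/2 on 0 ≤ x ≤ L: ∫sin²(nπx/L) dx = L/2, ∫x·sin²(nπx/L) dx = L²/4, ∫x²·sin²(nπx/L) dx = L³·(1/6 − 1/(4n²π²)); higher powers xᵏ the same way, integrating xᵏ·cos(2nπx/L) by parts.
State is unnormalized: ∫|u|² dx = 2.4500, and ∫u*·x²·u dx = 16.628, so ⟨x²⟩ = 16.628 / 2.4500.
⟨x²⟩ = 6.7870.

6.79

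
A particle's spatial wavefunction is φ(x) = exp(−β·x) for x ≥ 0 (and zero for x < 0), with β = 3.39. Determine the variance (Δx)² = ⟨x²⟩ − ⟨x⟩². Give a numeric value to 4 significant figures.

0.02175

Compute ⟨x⟩ and ⟨x²⟩ separately, then (Δx)² = ⟨x²⟩ − ⟨x⟩².
Every integrand reduces to terms xʲ·e^(−2βx) on [0, ∞); use ∫₀^∞ xʲ·e^(−2βx) dx = j!/(2β)^(j+1).
Normalization: ∫|φ|² dx = 0.14749.
⟨x⟩ = 0.14749 and ⟨x²⟩ = 0.043508.
(Δx)² = 0.043508 − (0.14749)² = 0.021754.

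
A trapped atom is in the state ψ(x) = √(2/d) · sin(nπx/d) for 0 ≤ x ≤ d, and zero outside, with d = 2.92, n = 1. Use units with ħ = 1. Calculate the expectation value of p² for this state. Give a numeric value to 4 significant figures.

p² ψ = −ħ² d²ψ/dx²; ⟨p²⟩ = −ħ² ∫ ψ*·ψ'' dx.
d/dx sin(nπx/d) = (nπ/d)·cos(nπx/d) and d²/dx² sin(nπx/d) = −(nπ/d)²·sin(nπx/d); on 0 ≤ x ≤ d, ∫sin²(nπx/d) dx = d/2 and ∫sin(nπx/d)·cos(nπx/d) dx = 0.
⟨p²⟩ = 1.1575.

1.158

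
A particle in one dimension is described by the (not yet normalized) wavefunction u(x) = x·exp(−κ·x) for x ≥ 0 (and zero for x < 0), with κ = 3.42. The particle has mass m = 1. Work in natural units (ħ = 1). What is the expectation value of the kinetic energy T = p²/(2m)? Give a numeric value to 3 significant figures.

5.85

T = −(ħ²/2m) d²/dx², so ⟨T⟩ = −(ħ²/2m) ∫ u*·u'' dx / ∫|u|² dx; with m = 1.
Differentiate x·exp(−κ·x) with the product rule; every integrand then reduces to terms xʲ·e^(−2κx) on [0, ∞), with ∫₀^∞ xʲ·e^(−2κx) dx = j!/(2κ)^(j+1).
State is unnormalized: ∫|u|² dx = 0.0062497, and ∫u*·(−ħ²/2m · u'') dx = 0.036550, so ⟨T⟩ = 0.036550 / 0.0062497.
⟨T⟩ = 5.8482.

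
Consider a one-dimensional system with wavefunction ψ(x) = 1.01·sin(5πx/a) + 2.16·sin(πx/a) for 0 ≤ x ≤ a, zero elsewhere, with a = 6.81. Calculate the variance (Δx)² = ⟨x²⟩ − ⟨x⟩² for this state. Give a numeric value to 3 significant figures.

Compute ⟨x⟩ and ⟨x²⟩ separately, then (Δx)² = ⟨x²⟩ − ⟨x⟩².
On 0 ≤ x ≤ a (j ≠ l): ∫sin²(jπx/a) dx = a/2, ∫sin(jπx/a)·sin(lπx/a) dx = 0; diagonal moments ∫x·sin²(jπx/a) dx = a²/4, ∫x²·sin²(jπx/a) dx = a³·(1/6 − 1/(4j²π²)); cross terms ∫x·sin(jπx/a)·sin(lπx/a) dx = 0 for j + l even and −4jla²/(π²(j² − l²)²) for j + l odd, ∫x²·sin(jπx/a)·sin(lπx/a) dx = (−1)^(j+l)·4jla³/(π²(j² − l²)²); higher powers the same way via product-to-sum and parts.
Normalization: ∫|ψ|² dx = 19.360.
⟨x⟩ = 3.4050 and ⟨x²⟩ = 13.764.
(Δx)² = 13.764 − (3.4050)² = 2.1703.

2.17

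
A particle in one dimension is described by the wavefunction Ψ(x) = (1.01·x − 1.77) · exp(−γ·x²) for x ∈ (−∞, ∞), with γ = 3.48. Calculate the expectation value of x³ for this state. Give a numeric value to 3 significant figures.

-0.0173

⟨x³⟩ = ∫ x³·|Ψ|² dx / ∫|Ψ|² dx (integrals over the domain).
Expand each integrand as polynomial × e^(−2γx²) and use ∫x^(2j)·e^(−2γx²) dx = (2j−1)!!/(4γ)^j · √(π/(2γ)), odd powers → 0; here √(π/(2γ)) = 0.67185.
State is unnormalized: ∫|Ψ|² dx = 2.1541, and ∫Ψ*·x³·Ψ dx = -0.037191, so ⟨x³⟩ = -0.037191 / 2.1541.
⟨x³⟩ = -0.017265.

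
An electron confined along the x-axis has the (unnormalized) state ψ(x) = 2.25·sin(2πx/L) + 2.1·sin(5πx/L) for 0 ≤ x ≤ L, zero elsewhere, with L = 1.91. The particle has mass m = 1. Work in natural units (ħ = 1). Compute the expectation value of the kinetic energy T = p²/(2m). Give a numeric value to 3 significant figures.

18.6

T = −(ħ²/2m) d²/dx², so ⟨T⟩ = −(ħ²/2m) ∫ ψ*·ψ'' dx / ∫|ψ|² dx; with m = 1.
d²/dx² sin(jπx/L) = −(jπ/L)²·sin(jπx/L); on 0 ≤ x ≤ L, ∫sin²(jπx/L) dx = L/2 and ∫sin(jπx/L)·sin(lπx/L) dx = 0 for j ≠ l, so only diagonal terms survive in ∫|ψ|² and ∫ψ·ψ″; ∫ψ·ψ′ dx = [ψ²/2] between the walls = 0.
State is unnormalized: ∫|ψ|² dx = 9.0462, and ∫ψ*·(−ħ²/2m · ψ'') dx = 168.58, so ⟨T⟩ = 168.58 / 9.0462.
⟨T⟩ = 18.636.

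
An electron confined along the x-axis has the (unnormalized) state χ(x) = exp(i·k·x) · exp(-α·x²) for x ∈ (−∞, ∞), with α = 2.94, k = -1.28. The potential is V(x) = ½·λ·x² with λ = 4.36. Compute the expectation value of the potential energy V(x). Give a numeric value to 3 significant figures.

0.185

⟨V⟩ = ∫ V(x)·|χ|² dx / ∫|χ|² dx.
Gaussian moments: ∫x^(2j)·e^(−2αx²) dx = (2j−1)!!/(4α)^j · √(π/(2α)), odd powers integrate to 0; here √(π/(2α)) = 0.73095.
State is unnormalized: ∫|χ|² dx = 0.73095, and ∫χ*·V(x)·χ dx = 0.13550, so ⟨V⟩ = 0.13550 / 0.73095.
⟨V⟩ = 0.18537.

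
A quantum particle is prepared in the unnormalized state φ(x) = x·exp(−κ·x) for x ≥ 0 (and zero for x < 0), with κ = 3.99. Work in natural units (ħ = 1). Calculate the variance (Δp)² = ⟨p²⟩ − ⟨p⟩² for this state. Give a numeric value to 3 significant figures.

15.9

Compute ⟨p⟩ and ⟨p²⟩ separately; (Δp)² = ⟨p²⟩ − ⟨p⟩².
Differentiate x·exp(−κ·x) with the product rule; every integrand then reduces to terms xʲ·e^(−2κx) on [0, ∞), with ∫₀^∞ xʲ·e^(−2κx) dx = j!/(2κ)^(j+1).
Normalization: ∫|φ|² dx = 0.0039357.
⟨p⟩ = 0.0000 and ⟨p²⟩ = 15.920.
(Δp)² = 15.920 − (0.0000)² = 15.920.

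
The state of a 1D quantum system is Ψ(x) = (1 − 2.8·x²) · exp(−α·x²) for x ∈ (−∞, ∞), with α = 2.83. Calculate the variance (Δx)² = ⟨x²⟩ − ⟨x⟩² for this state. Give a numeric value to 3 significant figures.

Compute ⟨x⟩ and ⟨x²⟩ separately, then (Δx)² = ⟨x²⟩ − ⟨x⟩².
Expand each integrand as polynomial × e^(−2αx²) and use ∫x^(2j)·e^(−2αx²) dx = (2j−1)!!/(4α)^j · √(π/(2α)), odd powers → 0; here √(π/(2α)) = 0.74502.
Normalization: ∫|Ψ|² dx = 0.51320.
⟨x⟩ = 0.0000 and ⟨x²⟩ = 0.055610.
(Δx)² = 0.055610 − (0.0000)² = 0.055610.

0.0556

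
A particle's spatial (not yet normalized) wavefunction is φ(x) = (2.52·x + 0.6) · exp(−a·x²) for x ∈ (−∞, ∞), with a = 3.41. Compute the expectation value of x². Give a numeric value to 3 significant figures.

⟨x²⟩ = ∫ x²·|φ|² dx / ∫|φ|² dx (integrals over the domain).
Expand each integrand as polynomial × e^(−2ax²) and use ∫x^(2j)·e^(−2ax²) dx = (2j−1)!!/(4a)^j · √(π/(2a)), odd powers → 0; here √(π/(2a)) = 0.67871.
State is unnormalized: ∫|φ|² dx = 0.56032, and ∫φ*·x²·φ dx = 0.087412, so ⟨x²⟩ = 0.087412 / 0.56032.
⟨x²⟩ = 0.15600.

0.156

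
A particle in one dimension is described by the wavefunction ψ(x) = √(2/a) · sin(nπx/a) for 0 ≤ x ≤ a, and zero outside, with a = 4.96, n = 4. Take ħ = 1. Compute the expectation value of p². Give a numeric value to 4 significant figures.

p² ψ = −ħ² d²ψ/dx²; ⟨p²⟩ = −ħ² ∫ ψ*·ψ'' dx.
d/dx sin(nπx/a) = (nπ/a)·cos(nπx/a) and d²/dx² sin(nπx/a) = −(nπ/a)²·sin(nπx/a); on 0 ≤ x ≤ a, ∫sin²(nπx/a) dx = a/2 and ∫sin(nπx/a)·cos(nπx/a) dx = 0.
⟨p²⟩ = 6.4188.

6.419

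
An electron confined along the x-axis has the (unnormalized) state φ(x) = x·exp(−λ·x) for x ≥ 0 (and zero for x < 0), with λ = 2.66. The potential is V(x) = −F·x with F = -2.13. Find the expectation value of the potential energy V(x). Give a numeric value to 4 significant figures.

⟨V⟩ = ∫ V(x)·|φ|² dx / ∫|φ|² dx.
Every integrand reduces to terms xʲ·e^(−2λx) on [0, ∞); use ∫₀^∞ xʲ·e^(−2λx) dx = j!/(2λ)^(j+1).
State is unnormalized: ∫|φ|² dx = 0.013283, and ∫φ*·V(x)·φ dx = 0.015955, so ⟨V⟩ = 0.015955 / 0.013283.
⟨V⟩ = 1.2011.

1.201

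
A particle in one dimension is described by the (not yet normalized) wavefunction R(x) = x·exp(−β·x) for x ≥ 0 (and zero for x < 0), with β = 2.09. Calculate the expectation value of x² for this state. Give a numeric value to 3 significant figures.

⟨x²⟩ = ∫ x²·|R|² dx / ∫|R|² dx (integrals over the domain).
Every integrand reduces to terms xʲ·e^(−2βx) on [0, ∞); use ∫₀^∞ xʲ·e^(−2βx) dx = j!/(2β)^(j+1).
State is unnormalized: ∫|R|² dx = 0.027384, and ∫R*·x²·R dx = 0.018807, so ⟨x²⟩ = 0.018807 / 0.027384.
⟨x²⟩ = 0.68680.

0.687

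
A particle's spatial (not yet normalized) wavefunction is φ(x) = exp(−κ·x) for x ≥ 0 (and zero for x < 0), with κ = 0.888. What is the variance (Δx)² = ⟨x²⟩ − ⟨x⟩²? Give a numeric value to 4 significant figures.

Compute ⟨x⟩ and ⟨x²⟩ separately, then (Δx)² = ⟨x²⟩ − ⟨x⟩².
Every integrand reduces to terms xʲ·e^(−2κx) on [0, ∞); use ∫₀^∞ xʲ·e^(−2κx) dx = j!/(2κ)^(j+1).
Normalization: ∫|φ|² dx = 0.56306.
⟨x⟩ = 0.56306 and ⟨x²⟩ = 0.63408.
(Δx)² = 0.63408 − (0.56306)² = 0.31704.

0.3170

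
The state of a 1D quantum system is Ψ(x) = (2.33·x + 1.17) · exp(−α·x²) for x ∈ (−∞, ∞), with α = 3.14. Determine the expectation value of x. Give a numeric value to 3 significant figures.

0.241

⟨x⟩ = ∫ x·|Ψ|² dx / ∫|Ψ|² dx (integrals over the domain).
Expand each integrand as polynomial × e^(−2αx²) and use ∫x^(2j)·e^(−2αx²) dx = (2j−1)!!/(4α)^j · √(π/(2α)), odd powers → 0; here √(π/(2α)) = 0.70729.
State is unnormalized: ∫|Ψ|² dx = 1.2739, and ∫Ψ*·x·Ψ dx = 0.30703, so ⟨x⟩ = 0.30703 / 1.2739.
⟨x⟩ = 0.24101.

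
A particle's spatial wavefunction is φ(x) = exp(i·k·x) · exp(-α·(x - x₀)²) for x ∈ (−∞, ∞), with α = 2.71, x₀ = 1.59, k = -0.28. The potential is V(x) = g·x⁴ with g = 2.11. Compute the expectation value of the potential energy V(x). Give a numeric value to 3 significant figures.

16.5

⟨V⟩ = ∫ V(x)·|φ|² dx / ∫|φ|² dx.
Gaussian moments (u = x − x₀): ∫u^(2j)·e^(−2αu²) du = (2j−1)!!/(4α)^j · √(π/(2α)), odd powers integrate to 0; here √(π/(2α)) = 0.76133.
State is unnormalized: ∫|φ|² dx = 0.76133, and ∫φ*·V(x)·φ dx = 12.556, so ⟨V⟩ = 12.556 / 0.76133.
⟨V⟩ = 16.492.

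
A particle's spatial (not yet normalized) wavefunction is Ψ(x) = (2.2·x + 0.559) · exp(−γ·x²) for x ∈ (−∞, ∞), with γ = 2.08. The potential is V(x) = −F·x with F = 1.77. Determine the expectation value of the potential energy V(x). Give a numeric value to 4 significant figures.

-0.5852

⟨V⟩ = ∫ V(x)·|Ψ|² dx / ∫|Ψ|² dx.
Expand each integrand as polynomial × e^(−2γx²) and use ∫x^(2j)·e^(−2γx²) dx = (2j−1)!!/(4γ)^j · √(π/(2γ)), odd powers → 0; here √(π/(2γ)) = 0.86902.
State is unnormalized: ∫|Ψ|² dx = 0.77709, and ∫Ψ*·V(x)·Ψ dx = -0.45472, so ⟨V⟩ = -0.45472 / 0.77709.
⟨V⟩ = -0.58516.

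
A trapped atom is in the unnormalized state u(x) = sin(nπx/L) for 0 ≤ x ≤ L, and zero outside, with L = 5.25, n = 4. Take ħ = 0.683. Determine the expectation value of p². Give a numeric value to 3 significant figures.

p² u = −ħ² d²u/dx²; ⟨p²⟩ = −ħ² ∫ u*·u'' dx / ∫|u|² dx.
d/dx sin(nπx/L) = (nπ/L)·cos(nπx/L) and d²/dx² sin(nπx/L) = −(nπ/L)²·sin(nπx/L); on 0 ≤ x ≤ L, ∫sin²(nπx/L) dx = L/2 and ∫sin(nπx/L)·cos(nπx/L) dx = 0.
State is unnormalized: ∫|u|² dx = 2.6250, and ∫u*·(−ħ² u'') dx = 7.0157, so ⟨p²⟩ = 7.0157 / 2.6250.
⟨p²⟩ = 2.6727.

2.67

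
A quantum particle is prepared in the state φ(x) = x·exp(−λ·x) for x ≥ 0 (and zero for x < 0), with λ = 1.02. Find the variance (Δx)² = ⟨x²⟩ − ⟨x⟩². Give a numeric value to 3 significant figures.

0.721

Compute ⟨x⟩ and ⟨x²⟩ separately, then (Δx)² = ⟨x²⟩ − ⟨x⟩².
Every integrand reduces to terms xʲ·e^(−2λx) on [0, ∞); use ∫₀^∞ xʲ·e^(−2λx) dx = j!/(2λ)^(j+1).
Normalization: ∫|φ|² dx = 0.23558.
⟨x⟩ = 1.4706 and ⟨x²⟩ = 2.8835.
(Δx)² = 2.8835 − (1.4706)² = 0.72088.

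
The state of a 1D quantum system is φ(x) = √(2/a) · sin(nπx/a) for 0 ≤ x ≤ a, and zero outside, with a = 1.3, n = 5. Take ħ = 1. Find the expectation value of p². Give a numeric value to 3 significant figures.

146.

p² φ = −ħ² d²φ/dx²; ⟨p²⟩ = −ħ² ∫ φ*·φ'' dx.
d/dx sin(nπx/a) = (nπ/a)·cos(nπx/a) and d²/dx² sin(nπx/a) = −(nπ/a)²·sin(nπx/a); on 0 ≤ x ≤ a, ∫sin²(nπx/a) dx = a/2 and ∫sin(nπx/a)·cos(nπx/a) dx = 0.
⟨p²⟩ = 146.00.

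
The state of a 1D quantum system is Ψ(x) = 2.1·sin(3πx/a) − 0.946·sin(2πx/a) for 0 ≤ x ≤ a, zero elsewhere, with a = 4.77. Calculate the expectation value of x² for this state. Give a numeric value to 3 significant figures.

⟨x²⟩ = ∫ x²·|Ψ|² dx / ∫|Ψ|² dx (integrals over the domain).
On 0 ≤ x ≤ a (j ≠ l): ∫sin²(jπx/a) dx = a/2, ∫sin(jπx/a)·sin(lπx/a) dx = 0; diagonal moments ∫x·sin²(jπx/a) dx = a²/4, ∫x²·sin²(jπx/a) dx = a³·(1/6 − 1/(4j²π²)); cross terms ∫x·sin(jπx/a)·sin(lπx/a) dx = 0 for j + l even and −4jla²/(π²(j² − l²)²) for j + l odd, ∫x²·sin(jπx/a)·sin(lπx/a) dx = (−1)^(j+l)·4jla³/(π²(j² − l²)²); higher powers the same way via product-to-sum and parts.
State is unnormalized: ∫|Ψ|² dx = 12.652, and ∫Ψ*·x²·Ψ dx = 135.94, so ⟨x²⟩ = 135.94 / 12.652.
⟨x²⟩ = 10.744.

10.7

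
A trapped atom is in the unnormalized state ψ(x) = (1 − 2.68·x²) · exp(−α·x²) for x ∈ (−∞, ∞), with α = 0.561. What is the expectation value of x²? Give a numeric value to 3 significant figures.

⟨x²⟩ = ∫ x²·|ψ|² dx / ∫|ψ|² dx (integrals over the domain).
Expand each integrand as polynomial × e^(−2αx²) and use ∫x^(2j)·e^(−2αx²) dx = (2j−1)!!/(4α)^j · √(π/(2α)), odd powers → 0; here √(π/(2α)) = 1.6733.
State is unnormalized: ∫|ψ|² dx = 4.8366, and ∫ψ*·x²·ψ dx = 11.356, so ⟨x²⟩ = 11.356 / 4.8366.
⟨x²⟩ = 2.3480.

2.35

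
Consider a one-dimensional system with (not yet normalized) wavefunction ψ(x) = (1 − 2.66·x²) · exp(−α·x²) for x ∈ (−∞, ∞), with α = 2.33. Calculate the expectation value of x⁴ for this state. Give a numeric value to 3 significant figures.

⟨x⁴⟩ = ∫ x⁴·|ψ|² dx / ∫|ψ|² dx (integrals over the domain).
Expand each integrand as polynomial × e^(−2αx²) and use ∫x^(2j)·e^(−2αx²) dx = (2j−1)!!/(4α)^j · √(π/(2α)), odd powers → 0; here √(π/(2α)) = 0.82107.
State is unnormalized: ∫|ψ|² dx = 0.55304, and ∫ψ*·x⁴·ψ dx = 0.028271, so ⟨x⁴⟩ = 0.028271 / 0.55304.
⟨x⁴⟩ = 0.051119.

0.0511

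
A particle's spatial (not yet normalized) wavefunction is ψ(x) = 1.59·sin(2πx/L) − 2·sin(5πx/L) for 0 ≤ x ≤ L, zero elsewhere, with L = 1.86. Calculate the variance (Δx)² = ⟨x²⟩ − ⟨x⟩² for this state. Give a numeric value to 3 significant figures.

Compute ⟨x⟩ and ⟨x²⟩ separately, then (Δx)² = ⟨x²⟩ − ⟨x⟩².
On 0 ≤ x ≤ L (j ≠ l): ∫sin²(jπx/L) dx = L/2, ∫sin(jπx/L)·sin(lπx/L) dx = 0; diagonal moments ∫x·sin²(jπx/L) dx = L²/4, ∫x²·sin²(jπx/L) dx = L³·(1/6 − 1/(4j²π²)); cross terms ∫x·sin(jπx/L)·sin(lπx/L) dx = 0 for j + l even and −4jlL²/(π²(j² − l²)²) for j + l odd, ∫x²·sin(jπx/L)·sin(lπx/L) dx = (−1)^(j+l)·4jlL³/(π²(j² − l²)²); higher powers the same way via product-to-sum and parts.
Normalization: ∫|ψ|² dx = 6.0711.
⟨x⟩ = 0.96331 and ⟨x²⟩ = 1.1939.
(Δx)² = 1.1939 − (0.96331)² = 0.26593.

0.266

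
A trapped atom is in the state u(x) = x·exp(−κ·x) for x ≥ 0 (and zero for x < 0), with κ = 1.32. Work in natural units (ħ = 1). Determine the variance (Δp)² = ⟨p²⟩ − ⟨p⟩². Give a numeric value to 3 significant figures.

Compute ⟨p⟩ and ⟨p²⟩ separately; (Δp)² = ⟨p²⟩ − ⟨p⟩².
Differentiate x·exp(−κ·x) with the product rule; every integrand then reduces to terms xʲ·e^(−2κx) on [0, ∞), with ∫₀^∞ xʲ·e^(−2κx) dx = j!/(2κ)^(j+1).
Normalization: ∫|u|² dx = 0.10870.
⟨p⟩ = 0.0000 and ⟨p²⟩ = 1.7424.
(Δp)² = 1.7424 − (0.0000)² = 1.7424.

1.74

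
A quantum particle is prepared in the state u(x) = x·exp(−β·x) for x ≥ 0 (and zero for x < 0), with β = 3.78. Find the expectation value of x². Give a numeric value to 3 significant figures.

⟨x²⟩ = ∫ x²·|u|² dx / ∫|u|² dx (integrals over the domain).
Every integrand reduces to terms xʲ·e^(−2βx) on [0, ∞); use ∫₀^∞ xʲ·e^(−2βx) dx = j!/(2β)^(j+1).
State is unnormalized: ∫|u|² dx = 0.0046288, and ∫u*·x²·u dx = 0.00097186, so ⟨x²⟩ = 0.00097186 / 0.0046288.
⟨x²⟩ = 0.20996.

0.210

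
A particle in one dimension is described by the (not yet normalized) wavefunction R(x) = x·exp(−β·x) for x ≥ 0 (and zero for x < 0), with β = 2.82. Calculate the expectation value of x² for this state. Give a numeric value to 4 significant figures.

⟨x²⟩ = ∫ x²·|R|² dx / ∫|R|² dx (integrals over the domain).
Every integrand reduces to terms xʲ·e^(−2βx) on [0, ∞); use ∫₀^∞ xʲ·e^(−2βx) dx = j!/(2β)^(j+1).
State is unnormalized: ∫|R|² dx = 0.011148, and ∫R*·x²·R dx = 0.0042055, so ⟨x²⟩ = 0.0042055 / 0.011148.
⟨x²⟩ = 0.37724.

0.3772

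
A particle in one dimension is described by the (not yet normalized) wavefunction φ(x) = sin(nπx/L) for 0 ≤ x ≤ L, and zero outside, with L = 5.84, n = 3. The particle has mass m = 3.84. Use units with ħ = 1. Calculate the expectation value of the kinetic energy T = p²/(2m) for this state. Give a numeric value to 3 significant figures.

T = −(ħ²/2m) d²/dx², so ⟨T⟩ = −(ħ²/2m) ∫ φ*·φ'' dx / ∫|φ|² dx; with m = 3.84.
d/dx sin(nπx/L) = (nπ/L)·cos(nπx/L) and d²/dx² sin(nπx/L) = −(nπ/L)²·sin(nπx/L); on 0 ≤ x ≤ L, ∫sin²(nπx/L) dx = L/2 and ∫sin(nπx/L)·cos(nπx/L) dx = 0.
State is unnormalized: ∫|φ|² dx = 2.9200, and ∫φ*·(−ħ²/2m · φ'') dx = 0.99023, so ⟨T⟩ = 0.99023 / 2.9200.
⟨T⟩ = 0.33912.

0.339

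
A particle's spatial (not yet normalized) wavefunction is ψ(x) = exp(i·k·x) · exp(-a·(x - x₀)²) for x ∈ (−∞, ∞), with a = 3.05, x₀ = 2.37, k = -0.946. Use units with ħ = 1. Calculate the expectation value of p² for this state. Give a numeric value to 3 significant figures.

3.94

p² ψ = −ħ² d²ψ/dx²; ⟨p²⟩ = −ħ² ∫ ψ*·ψ'' dx / ∫|ψ|² dx.
Gaussian moments (u = x − x₀): ∫u^(2j)·e^(−2au²) du = (2j−1)!!/(4a)^j · √(π/(2a)), odd powers integrate to 0; here √(π/(2a)) = 0.71765. Derivatives: ψ′ = (ik − 2au)·ψ, ψ″ = ((ik − 2au)² − 2a)·ψ; the odd-in-u pieces drop out.
State is unnormalized: ∫|ψ|² dx = 0.71765, and ∫ψ*·(−ħ² ψ'') dx = 2.8311, so ⟨p²⟩ = 2.8311 / 0.71765.
⟨p²⟩ = 3.9449.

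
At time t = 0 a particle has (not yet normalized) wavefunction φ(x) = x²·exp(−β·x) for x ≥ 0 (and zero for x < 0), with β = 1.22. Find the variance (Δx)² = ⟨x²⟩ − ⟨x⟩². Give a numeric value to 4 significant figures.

Compute ⟨x⟩ and ⟨x²⟩ separately, then (Δx)² = ⟨x²⟩ − ⟨x⟩².
Every integrand reduces to terms xʲ·e^(−2βx) on [0, ∞); use ∫₀^∞ xʲ·e^(−2βx) dx = j!/(2β)^(j+1).
Normalization: ∫|φ|² dx = 0.27750.
⟨x⟩ = 2.0492 and ⟨x²⟩ = 5.0390.
(Δx)² = 5.0390 − (2.0492)² = 0.83983.

0.8398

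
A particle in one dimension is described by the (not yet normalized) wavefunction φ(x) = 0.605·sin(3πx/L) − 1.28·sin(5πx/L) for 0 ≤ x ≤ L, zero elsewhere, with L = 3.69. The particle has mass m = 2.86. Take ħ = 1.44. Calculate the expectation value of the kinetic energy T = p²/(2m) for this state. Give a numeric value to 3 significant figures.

T = −(ħ²/2m) d²/dx², so ⟨T⟩ = −(ħ²/2m) ∫ φ*·φ'' dx / ∫|φ|² dx; with m = 2.86.
d²/dx² sin(jπx/L) = −(jπ/L)²·sin(jπx/L); on 0 ≤ x ≤ L, ∫sin²(jπx/L) dx = L/2 and ∫sin(jπx/L)·sin(lπx/L) dx = 0 for j ≠ l, so only diagonal terms survive in ∫|φ|² and ∫φ·φ″; ∫φ·φ′ dx = [φ²/2] between the walls = 0.
State is unnormalized: ∫|φ|² dx = 3.6982, and ∫φ*·(−ħ²/2m · φ'') dx = 21.455, so ⟨T⟩ = 21.455 / 3.6982.
⟨T⟩ = 5.8015.

5.80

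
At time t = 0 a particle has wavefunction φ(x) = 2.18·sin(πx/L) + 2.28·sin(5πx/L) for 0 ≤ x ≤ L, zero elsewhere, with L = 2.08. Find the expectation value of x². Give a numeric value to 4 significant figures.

1.363

⟨x²⟩ = ∫ x²·|φ|² dx / ∫|φ|² dx (integrals over the domain).
On 0 ≤ x ≤ L (j ≠ l): ∫sin²(jπx/L) dx = L/2, ∫sin(jπx/L)·sin(lπx/L) dx = 0; diagonal moments ∫x·sin²(jπx/L) dx = L²/4, ∫x²·sin²(jπx/L) dx = L³·(1/6 − 1/(4j²π²)); cross terms ∫x·sin(jπx/L)·sin(lπx/L) dx = 0 for j + l even and −4jlL²/(π²(j² − l²)²) for j + l odd, ∫x²·sin(jπx/L)·sin(lπx/L) dx = (−1)^(j+l)·4jlL³/(π²(j² − l²)²); higher powers the same way via product-to-sum and parts.
State is unnormalized: ∫|φ|² dx = 10.349, and ∫φ*·x²·φ dx = 14.108, so ⟨x²⟩ = 14.108 / 10.349.
⟨x²⟩ = 1.3633.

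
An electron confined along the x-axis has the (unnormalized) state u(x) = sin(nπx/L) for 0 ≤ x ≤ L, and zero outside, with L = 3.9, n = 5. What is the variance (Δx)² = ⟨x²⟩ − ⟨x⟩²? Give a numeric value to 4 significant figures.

1.237

Compute ⟨x⟩ and ⟨x²⟩ separately, then (Δx)² = ⟨x²⟩ − ⟨x⟩².
With sin²θ = (1 − cos2θ)/2 on 0 ≤ x ≤ L: ∫sin²(nπx/L) dx = L/2, ∫x·sin²(nπx/L) dx = L²/4, ∫x²·sin²(nπx/L) dx = L³·(1/6 − 1/(4n²π²)); higher powers xᵏ the same way, integrating xᵏ·cos(2nπx/L) by parts.
Normalization: ∫|u|² dx = 1.9500.
⟨x⟩ = 1.9500 and ⟨x²⟩ = 5.0392.
(Δx)² = 5.0392 − (1.9500)² = 1.2367.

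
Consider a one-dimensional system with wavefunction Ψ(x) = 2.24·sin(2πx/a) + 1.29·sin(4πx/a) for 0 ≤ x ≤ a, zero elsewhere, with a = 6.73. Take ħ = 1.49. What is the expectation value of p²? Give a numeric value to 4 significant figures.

p² Ψ = −ħ² d²Ψ/dx²; ⟨p²⟩ = −ħ² ∫ Ψ*·Ψ'' dx / ∫|Ψ|² dx.
d²/dx² sin(jπx/a) = −(jπ/a)²·sin(jπx/a); on 0 ≤ x ≤ a, ∫sin²(jπx/a) dx = a/2 and ∫sin(jπx/a)·sin(lπx/a) dx = 0 for j ≠ l, so only diagonal terms survive in ∫|Ψ|² and ∫Ψ·Ψ″; ∫Ψ·Ψ′ dx = [Ψ²/2] between the walls = 0.
State is unnormalized: ∫|Ψ|² dx = 22.484, and ∫Ψ*·(−ħ² Ψ'') dx = 76.016, so ⟨p²⟩ = 76.016 / 22.484.
⟨p²⟩ = 3.3809.

3.381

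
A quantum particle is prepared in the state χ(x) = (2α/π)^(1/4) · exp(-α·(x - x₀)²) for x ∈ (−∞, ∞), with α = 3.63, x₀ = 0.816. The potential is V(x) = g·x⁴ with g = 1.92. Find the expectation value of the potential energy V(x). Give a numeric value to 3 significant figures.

1.41

⟨V⟩ = ∫ V(x)·|χ|² dx.
Gaussian moments (u = x − x₀): ∫u^(2j)·e^(−2αu²) du = (2j−1)!!/(4α)^j · √(π/(2α)), odd powers integrate to 0; here √(π/(2α)) = 0.65782.
⟨V⟩ = 1.4069.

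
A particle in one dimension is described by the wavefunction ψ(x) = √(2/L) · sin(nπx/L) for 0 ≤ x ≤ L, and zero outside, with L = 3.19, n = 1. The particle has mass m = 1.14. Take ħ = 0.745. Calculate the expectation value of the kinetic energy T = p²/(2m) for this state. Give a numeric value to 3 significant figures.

T = −(ħ²/2m) d²/dx², so ⟨T⟩ = −(ħ²/2m) ∫ ψ*·ψ'' dx; with m = 1.14.
d/dx sin(nπx/L) = (nπ/L)·cos(nπx/L) and d²/dx² sin(nπx/L) = −(nπ/L)²·sin(nπx/L); on 0 ≤ x ≤ L, ∫sin²(nπx/L) dx = L/2 and ∫sin(nπx/L)·cos(nπx/L) dx = 0.
⟨T⟩ = 0.23610.

0.236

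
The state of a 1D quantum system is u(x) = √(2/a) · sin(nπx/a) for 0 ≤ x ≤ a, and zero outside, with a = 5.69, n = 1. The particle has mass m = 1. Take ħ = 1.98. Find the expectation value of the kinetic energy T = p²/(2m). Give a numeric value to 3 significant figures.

T = −(ħ²/2m) d²/dx², so ⟨T⟩ = −(ħ²/2m) ∫ u*·u'' dx; with m = 1.
d/dx sin(nπx/a) = (nπ/a)·cos(nπx/a) and d²/dx² sin(nπx/a) = −(nπ/a)²·sin(nπx/a); on 0 ≤ x ≤ a, ∫sin²(nπx/a) dx = a/2 and ∫sin(nπx/a)·cos(nπx/a) dx = 0.
⟨T⟩ = 0.59755.

0.598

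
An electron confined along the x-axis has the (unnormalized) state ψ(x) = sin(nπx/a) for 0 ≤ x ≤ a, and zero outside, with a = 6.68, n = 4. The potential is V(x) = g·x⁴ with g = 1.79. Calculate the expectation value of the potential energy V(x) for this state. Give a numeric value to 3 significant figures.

690.

⟨V⟩ = ∫ V(x)·|ψ|² dx / ∫|ψ|² dx.
With sin²θ = (1 − cos2θ)/2 on 0 ≤ x ≤ a: ∫sin²(nπx/a) dx = a/2, ∫x·sin²(nπx/a) dx = a²/4, ∫x²·sin²(nπx/a) dx = a³·(1/6 − 1/(4n²π²)); higher powers xᵏ the same way, integrating xᵏ·cos(2nπx/a) by parts.
State is unnormalized: ∫|ψ|² dx = 3.3400, and ∫ψ*·V(x)·ψ dx = 2306.2, so ⟨V⟩ = 2306.2 / 3.3400.
⟨V⟩ = 690.48.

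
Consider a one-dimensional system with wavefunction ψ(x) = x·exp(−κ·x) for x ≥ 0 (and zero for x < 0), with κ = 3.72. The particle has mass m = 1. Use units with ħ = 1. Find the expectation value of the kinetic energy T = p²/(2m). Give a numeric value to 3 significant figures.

T = −(ħ²/2m) d²/dx², so ⟨T⟩ = −(ħ²/2m) ∫ ψ*·ψ'' dx / ∫|ψ|² dx; with m = 1.
Differentiate x·exp(−κ·x) with the product rule; every integrand then reduces to terms xʲ·e^(−2κx) on [0, ∞), with ∫₀^∞ xʲ·e^(−2κx) dx = j!/(2κ)^(j+1).
State is unnormalized: ∫|ψ|² dx = 0.0048564, and ∫ψ*·(−ħ²/2m · ψ'') dx = 0.033602, so ⟨T⟩ = 0.033602 / 0.0048564.
⟨T⟩ = 6.9192.

6.92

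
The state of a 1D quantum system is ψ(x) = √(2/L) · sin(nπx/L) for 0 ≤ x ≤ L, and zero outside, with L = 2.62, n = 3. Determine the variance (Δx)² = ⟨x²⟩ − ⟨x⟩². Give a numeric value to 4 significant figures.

0.5334

Compute ⟨x⟩ and ⟨x²⟩ separately, then (Δx)² = ⟨x²⟩ − ⟨x⟩².
With sin²θ = (1 − cos2θ)/2 on 0 ≤ x ≤ L: ∫sin²(nπx/L) dx = L/2, ∫x·sin²(nπx/L) dx = L²/4, ∫x²·sin²(nπx/L) dx = L³·(1/6 − 1/(4n²π²)); higher powers xᵏ the same way, integrating xᵏ·cos(2nπx/L) by parts.
⟨x⟩ = 1.3100 and ⟨x²⟩ = 2.2495.
(Δx)² = 2.2495 − (1.3100)² = 0.53339.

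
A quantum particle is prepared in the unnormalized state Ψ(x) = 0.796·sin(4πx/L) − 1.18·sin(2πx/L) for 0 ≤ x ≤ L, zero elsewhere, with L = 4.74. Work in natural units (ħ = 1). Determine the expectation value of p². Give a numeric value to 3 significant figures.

p² Ψ = −ħ² d²Ψ/dx²; ⟨p²⟩ = −ħ² ∫ Ψ*·Ψ'' dx / ∫|Ψ|² dx.
d²/dx² sin(jπx/L) = −(jπ/L)²·sin(jπx/L); on 0 ≤ x ≤ L, ∫sin²(jπx/L) dx = L/2 and ∫sin(jπx/L)·sin(lπx/L) dx = 0 for j ≠ l, so only diagonal terms survive in ∫|Ψ|² and ∫Ψ·Ψ″; ∫Ψ·Ψ′ dx = [Ψ²/2] between the walls = 0.
State is unnormalized: ∫|Ψ|² dx = 4.8017, and ∫Ψ*·(−ħ² Ψ'') dx = 16.353, so ⟨p²⟩ = 16.353 / 4.8017.
⟨p²⟩ = 3.4057.

3.41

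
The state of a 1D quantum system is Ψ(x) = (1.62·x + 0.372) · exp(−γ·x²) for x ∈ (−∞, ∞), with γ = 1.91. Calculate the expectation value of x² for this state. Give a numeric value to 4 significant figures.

0.3175

⟨x²⟩ = ∫ x²·|Ψ|² dx / ∫|Ψ|² dx (integrals over the domain).
Expand each integrand as polynomial × e^(−2γx²) and use ∫x^(2j)·e^(−2γx²) dx = (2j−1)!!/(4γ)^j · √(π/(2γ)), odd powers → 0; here √(π/(2γ)) = 0.90687.
State is unnormalized: ∫|Ψ|² dx = 0.43701, and ∫Ψ*·x²·Ψ dx = 0.13875, so ⟨x²⟩ = 0.13875 / 0.43701.
⟨x²⟩ = 0.31750.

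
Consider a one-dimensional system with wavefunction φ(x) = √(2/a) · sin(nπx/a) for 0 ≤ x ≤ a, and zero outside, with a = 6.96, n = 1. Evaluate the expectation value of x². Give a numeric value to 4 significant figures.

⟨x²⟩ = ∫ x²·|φ|² dx (integrals over the domain).
With sin²θ = (1 − cos2θ)/2 on 0 ≤ x ≤ a: ∫sin²(nπx/a) dx = a/2, ∫x·sin²(nπx/a) dx = a²/4, ∫x²·sin²(nπx/a) dx = a³·(1/6 − 1/(4n²π²)); higher powers xᵏ the same way, integrating xᵏ·cos(2nπx/a) by parts.
⟨x²⟩ = 13.693.

13.69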